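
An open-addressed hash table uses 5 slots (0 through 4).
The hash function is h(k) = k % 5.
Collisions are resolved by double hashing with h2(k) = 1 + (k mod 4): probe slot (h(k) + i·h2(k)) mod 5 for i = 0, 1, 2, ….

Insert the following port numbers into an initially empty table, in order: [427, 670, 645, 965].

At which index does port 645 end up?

4

427 hashes to 2; slot 2 is free -> place at 2.
670 hashes to 0; slot 0 is free -> place at 0.
645 hashes to 0, h2=2; 0,2 taken -> place at 4.
965 hashes to 0, h2=2; 0,2,4 taken -> place at 1.
Table: [670, 965, 427, ∅, 645]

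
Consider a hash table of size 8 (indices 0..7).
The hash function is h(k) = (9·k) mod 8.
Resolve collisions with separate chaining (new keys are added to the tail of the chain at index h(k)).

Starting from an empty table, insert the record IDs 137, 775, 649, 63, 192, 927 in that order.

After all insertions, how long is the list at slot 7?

3

137 -> bucket 1
775 -> bucket 7
649 -> bucket 1 (collision)
63 -> bucket 7 (collision)
192 -> bucket 0
927 -> bucket 7 (collision)
Final buckets:
0: 192
1: 137 -> 649
2: _
3: _
4: _
5: _
6: _
7: 775 -> 63 -> 927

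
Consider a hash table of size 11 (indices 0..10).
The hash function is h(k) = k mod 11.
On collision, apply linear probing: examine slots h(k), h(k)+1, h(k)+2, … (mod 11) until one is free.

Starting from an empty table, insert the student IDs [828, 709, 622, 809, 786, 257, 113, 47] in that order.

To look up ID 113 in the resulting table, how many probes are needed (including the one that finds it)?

Insert 828: h=3, slot 3 empty => index 3.
Insert 709: h=5, slot 5 empty => index 5.
Insert 622: h=6, slot 6 empty => index 6.
Insert 809: h=6, slot 6 occupied => index 7.
Insert 786: h=5, slots 5,6,7 occupied => index 8.
Insert 257: h=4, slot 4 empty => index 4.
Insert 113: h=3, slots 3,4,5,6,7,8 occupied => index 9.
Insert 47: h=3, slots 3,4,5,6,7,8,9 occupied => index 10.
Table: [., ., ., 828, 257, 709, 622, 809, 786, 113, 47]
Lookup 113: h=3, probe 3,4,5,6,7,8,9 → found at 9.

7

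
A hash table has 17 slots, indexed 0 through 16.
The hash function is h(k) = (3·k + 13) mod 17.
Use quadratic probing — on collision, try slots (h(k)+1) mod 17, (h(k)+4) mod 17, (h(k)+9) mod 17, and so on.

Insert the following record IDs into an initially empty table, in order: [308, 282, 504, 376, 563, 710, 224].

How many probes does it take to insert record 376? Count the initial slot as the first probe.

2

308 hashes to 2; slot 2 is free → place at 2.
282 hashes to 9; slot 9 is free → place at 9.
504 hashes to 12; slot 12 is free → place at 12.
376 hashes to 2; 2 taken → place at 3.
563 hashes to 2; 2,3 taken → place at 6.
710 hashes to 1; slot 1 is free → place at 1.
224 hashes to 5; slot 5 is free → place at 5.
Table: [., 710, 308, 376, ., 224, 563, ., ., 282, ., ., 504, ., ., ., .]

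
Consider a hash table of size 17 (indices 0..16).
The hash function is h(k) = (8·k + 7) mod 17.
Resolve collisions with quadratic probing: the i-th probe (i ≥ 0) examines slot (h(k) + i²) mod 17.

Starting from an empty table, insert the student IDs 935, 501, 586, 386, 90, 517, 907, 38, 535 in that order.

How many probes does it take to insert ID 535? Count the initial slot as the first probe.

935: h=7 -> slot 7
501: h=3 -> slot 3
586: h=3, probe 3,4 -> slot 4
386: h=1 -> slot 1
90: h=13 -> slot 13
517: h=12 -> slot 12
907: h=4, probe 4,5 -> slot 5
38: h=5, probe 5,6 -> slot 6
535: h=3, probe 3,4,7,12,2 -> slot 2
Table: [-, 386, 535, 501, 586, 907, 38, 935, -, -, -, -, 517, 90, -, -, -]

5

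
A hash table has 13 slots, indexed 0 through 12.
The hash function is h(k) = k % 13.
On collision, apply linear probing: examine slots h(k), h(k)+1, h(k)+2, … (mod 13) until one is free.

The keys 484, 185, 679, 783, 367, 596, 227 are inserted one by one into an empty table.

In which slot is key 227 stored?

Insert 484: h=3, slot 3 empty -> index 3.
Insert 185: h=3, slot 3 occupied -> index 4.
Insert 679: h=3, slots 3,4 occupied -> index 5.
Insert 783: h=3, slots 3,4,5 occupied -> index 6.
Insert 367: h=3, slots 3,4,5,6 occupied -> index 7.
Insert 596: h=11, slot 11 empty -> index 11.
Insert 227: h=6, slots 6,7 occupied -> index 8.
Table: [—, —, —, 484, 185, 679, 783, 367, 227, —, —, 596, —]

8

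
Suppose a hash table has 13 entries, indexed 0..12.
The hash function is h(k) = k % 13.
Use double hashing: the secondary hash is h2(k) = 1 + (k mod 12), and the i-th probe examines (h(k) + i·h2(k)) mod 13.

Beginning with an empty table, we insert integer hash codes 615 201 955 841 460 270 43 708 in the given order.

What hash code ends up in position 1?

955

Insert 615: h=4, slot 4 empty => index 4.
Insert 201: h=6, slot 6 empty => index 6.
Insert 955: h=6, h2=8, slot 6 occupied => index 1.
Insert 841: h=9, slot 9 empty => index 9.
Insert 460: h=5, slot 5 empty => index 5.
Insert 270: h=10, slot 10 empty => index 10.
Insert 43: h=4, h2=8, slot 4 occupied => index 12.
Insert 708: h=6, h2=1, slot 6 occupied => index 7.
Table: [_, 955, _, _, 615, 460, 201, 708, _, 841, 270, _, 43]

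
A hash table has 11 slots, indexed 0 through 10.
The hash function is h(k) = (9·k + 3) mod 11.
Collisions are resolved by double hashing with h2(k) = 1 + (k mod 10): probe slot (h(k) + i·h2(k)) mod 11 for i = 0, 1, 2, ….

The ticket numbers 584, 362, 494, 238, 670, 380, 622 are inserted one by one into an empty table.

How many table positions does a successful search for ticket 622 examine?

3

584 hashes to 1; slot 1 is free -> place at 1.
362 hashes to 5; slot 5 is free -> place at 5.
494 hashes to 5, h2=5; 5 taken -> place at 10.
238 hashes to 0; slot 0 is free -> place at 0.
670 hashes to 5, h2=1; 5 taken -> place at 6.
380 hashes to 2; slot 2 is free -> place at 2.
622 hashes to 2, h2=3; 2,5 taken -> place at 8.
Table: [238, 584, 380, ., ., 362, 670, ., 622, ., 494]
Lookup 622: h=2, h2=3, probe 2,5,8 → found at 8.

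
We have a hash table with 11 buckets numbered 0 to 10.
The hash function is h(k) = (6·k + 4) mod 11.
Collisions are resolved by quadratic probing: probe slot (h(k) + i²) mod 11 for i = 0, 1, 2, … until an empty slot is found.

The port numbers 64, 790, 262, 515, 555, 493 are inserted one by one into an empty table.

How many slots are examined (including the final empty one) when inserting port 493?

64 hashes to 3; slot 3 is free -> place at 3.
790 hashes to 3; 3 taken -> place at 4.
262 hashes to 3; 3,4 taken -> place at 7.
515 hashes to 3; 3,4,7 taken -> place at 1.
555 hashes to 1; 1 taken -> place at 2.
493 hashes to 3; 3,4,7,1 taken -> place at 8.
Table: [_, 515, 555, 64, 790, _, _, 262, 493, _, _]

5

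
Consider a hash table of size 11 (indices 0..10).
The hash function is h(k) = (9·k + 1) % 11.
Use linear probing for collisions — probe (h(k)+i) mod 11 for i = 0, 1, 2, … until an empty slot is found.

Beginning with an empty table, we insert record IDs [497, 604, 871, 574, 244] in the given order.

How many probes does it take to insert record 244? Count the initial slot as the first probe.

Insert 497: h=8, slot 8 empty => index 8.
Insert 604: h=3, slot 3 empty => index 3.
Insert 871: h=8, slot 8 occupied => index 9.
Insert 574: h=8, slots 8,9 occupied => index 10.
Insert 244: h=8, slots 8,9,10 occupied => index 0.
Table: [244, ., ., 604, ., ., ., ., 497, 871, 574]

4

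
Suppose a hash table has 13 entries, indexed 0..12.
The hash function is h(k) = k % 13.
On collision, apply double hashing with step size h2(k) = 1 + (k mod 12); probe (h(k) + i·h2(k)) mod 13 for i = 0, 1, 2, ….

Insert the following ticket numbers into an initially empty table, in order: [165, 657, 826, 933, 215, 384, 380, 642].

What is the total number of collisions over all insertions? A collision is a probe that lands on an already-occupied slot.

165: h=9 -> slot 9
657: h=7 -> slot 7
826: h=7, h2=11, probe 7,5 -> slot 5
933: h=10 -> slot 10
215: h=7, h2=12, probe 7,6 -> slot 6
384: h=7, h2=1, probe 7,8 -> slot 8
380: h=3 -> slot 3
642: h=5, h2=7, probe 5,12 -> slot 12
Table: [—, —, —, 380, —, 826, 215, 657, 384, 165, 933, —, 642]

4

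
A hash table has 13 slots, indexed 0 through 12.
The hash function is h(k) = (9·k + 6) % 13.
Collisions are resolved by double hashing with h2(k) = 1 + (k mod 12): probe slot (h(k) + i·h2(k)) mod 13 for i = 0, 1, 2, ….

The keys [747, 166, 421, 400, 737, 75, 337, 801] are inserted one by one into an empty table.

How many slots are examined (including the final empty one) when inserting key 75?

3

Insert 747: h=8, slot 8 empty → index 8.
Insert 166: h=5, slot 5 empty → index 5.
Insert 421: h=12, slot 12 empty → index 12.
Insert 400: h=5, h2=5, slot 5 occupied → index 10.
Insert 737: h=9, slot 9 empty → index 9.
Insert 75: h=5, h2=4, slots 5,9 occupied → index 0.
Insert 337: h=10, h2=2, slots 10,12 occupied → index 1.
Insert 801: h=0, h2=10, slots 0,10 occupied → index 7.
Table: [75, 337, _, _, _, 166, _, 801, 747, 737, 400, _, 421]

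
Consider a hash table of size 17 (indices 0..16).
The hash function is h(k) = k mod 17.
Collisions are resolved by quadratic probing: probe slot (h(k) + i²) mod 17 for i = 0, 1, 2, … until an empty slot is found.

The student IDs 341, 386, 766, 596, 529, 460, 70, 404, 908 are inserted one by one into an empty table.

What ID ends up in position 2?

341: h=1 -> slot 1
386: h=12 -> slot 12
766: h=1, probe 1,2 -> slot 2
596: h=1, probe 1,2,5 -> slot 5
529: h=2, probe 2,3 -> slot 3
460: h=1, probe 1,2,5,10 -> slot 10
70: h=2, probe 2,3,6 -> slot 6
404: h=13 -> slot 13
908: h=7 -> slot 7
Table: [∅, 341, 766, 529, ∅, 596, 70, 908, ∅, ∅, 460, ∅, 386, 404, ∅, ∅, ∅]

766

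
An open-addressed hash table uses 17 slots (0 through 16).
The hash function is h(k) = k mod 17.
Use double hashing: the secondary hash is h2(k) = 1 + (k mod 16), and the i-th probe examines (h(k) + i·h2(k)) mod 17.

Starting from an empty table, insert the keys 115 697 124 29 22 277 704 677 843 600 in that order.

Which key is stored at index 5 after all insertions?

115: h=13 -> slot 13
697: h=0 -> slot 0
124: h=5 -> slot 5
29: h=12 -> slot 12
22: h=5, h2=7, probe 5,12,2 -> slot 2
277: h=5, h2=6, probe 5,11 -> slot 11
704: h=7 -> slot 7
677: h=14 -> slot 14
843: h=10 -> slot 10
600: h=5, h2=9, probe 5,14,6 -> slot 6
Table: [697, ∅, 22, ∅, ∅, 124, 600, 704, ∅, ∅, 843, 277, 29, 115, 677, ∅, ∅]

124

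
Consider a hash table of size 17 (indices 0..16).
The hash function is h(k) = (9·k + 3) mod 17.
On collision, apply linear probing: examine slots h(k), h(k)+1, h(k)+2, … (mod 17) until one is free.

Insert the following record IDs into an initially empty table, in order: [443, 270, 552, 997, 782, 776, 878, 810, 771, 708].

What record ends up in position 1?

776

443: h=12 => slot 12
270: h=2 => slot 2
552: h=7 => slot 7
997: h=0 => slot 0
782: h=3 => slot 3
776: h=0, probe 0,1 => slot 1
878: h=0, probe 0,1,2,3,4 => slot 4
810: h=0, probe 0,1,2,3,4,5 => slot 5
771: h=6 => slot 6
708: h=0, probe 0,1,2,3,4,5,6,7,8 => slot 8
Table: [997, 776, 270, 782, 878, 810, 771, 552, 708, -, -, -, 443, -, -, -, -]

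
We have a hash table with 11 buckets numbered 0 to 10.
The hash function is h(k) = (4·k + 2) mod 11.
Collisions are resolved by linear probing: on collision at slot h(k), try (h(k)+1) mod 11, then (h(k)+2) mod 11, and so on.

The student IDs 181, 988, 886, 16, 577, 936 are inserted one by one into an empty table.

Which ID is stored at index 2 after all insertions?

Insert 181: h=0, slot 0 empty -> index 0.
Insert 988: h=5, slot 5 empty -> index 5.
Insert 886: h=4, slot 4 empty -> index 4.
Insert 16: h=0, slot 0 occupied -> index 1.
Insert 577: h=0, slots 0,1 occupied -> index 2.
Insert 936: h=6, slot 6 empty -> index 6.
Table: [181, 16, 577, _, 886, 988, 936, _, _, _, _]

577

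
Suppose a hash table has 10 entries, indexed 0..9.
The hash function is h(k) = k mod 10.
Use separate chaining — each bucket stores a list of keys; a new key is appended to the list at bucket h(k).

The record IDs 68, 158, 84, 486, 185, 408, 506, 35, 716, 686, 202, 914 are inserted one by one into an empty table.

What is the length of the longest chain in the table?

Insert 68: h=8, bucket 8 empty -> new chain.
Insert 158: h=8, bucket 8 nonempty -> append to chain.
Insert 84: h=4, bucket 4 empty -> new chain.
Insert 486: h=6, bucket 6 empty -> new chain.
Insert 185: h=5, bucket 5 empty -> new chain.
Insert 408: h=8, bucket 8 nonempty -> append to chain.
Insert 506: h=6, bucket 6 nonempty -> append to chain.
Insert 35: h=5, bucket 5 nonempty -> append to chain.
Insert 716: h=6, bucket 6 nonempty -> append to chain.
Insert 686: h=6, bucket 6 nonempty -> append to chain.
Insert 202: h=2, bucket 2 empty -> new chain.
Insert 914: h=4, bucket 4 nonempty -> append to chain.
Final buckets:
0: .
1: .
2: 202
3: .
4: 84 -> 914
5: 185 -> 35
6: 486 -> 506 -> 716 -> 686
7: .
8: 68 -> 158 -> 408
9: .

4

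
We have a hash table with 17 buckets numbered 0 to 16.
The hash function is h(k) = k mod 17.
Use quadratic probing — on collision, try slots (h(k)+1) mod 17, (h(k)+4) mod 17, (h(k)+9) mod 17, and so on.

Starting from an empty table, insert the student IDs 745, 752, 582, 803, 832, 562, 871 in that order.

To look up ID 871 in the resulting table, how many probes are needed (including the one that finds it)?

745 hashes to 14; slot 14 is free -> place at 14.
752 hashes to 4; slot 4 is free -> place at 4.
582 hashes to 4; 4 taken -> place at 5.
803 hashes to 4; 4,5 taken -> place at 8.
832 hashes to 16; slot 16 is free -> place at 16.
562 hashes to 1; slot 1 is free -> place at 1.
871 hashes to 4; 4,5,8 taken -> place at 13.
Table: [∅, 562, ∅, ∅, 752, 582, ∅, ∅, 803, ∅, ∅, ∅, ∅, 871, 745, ∅, 832]
Lookup 871: h=4, probe 4,5,8,13 → found at 13.

4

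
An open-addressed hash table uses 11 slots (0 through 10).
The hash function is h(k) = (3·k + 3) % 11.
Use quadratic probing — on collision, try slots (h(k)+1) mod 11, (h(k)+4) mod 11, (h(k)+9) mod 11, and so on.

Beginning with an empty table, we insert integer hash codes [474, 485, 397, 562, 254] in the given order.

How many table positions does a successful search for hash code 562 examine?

4

474 hashes to 6; slot 6 is free => place at 6.
485 hashes to 6; 6 taken => place at 7.
397 hashes to 6; 6,7 taken => place at 10.
562 hashes to 6; 6,7,10 taken => place at 4.
254 hashes to 6; 6,7,10,4 taken => place at 0.
Table: [254, ., ., ., 562, ., 474, 485, ., ., 397]
Lookup 562: h=6, probe 6,7,10,4 → found at 4.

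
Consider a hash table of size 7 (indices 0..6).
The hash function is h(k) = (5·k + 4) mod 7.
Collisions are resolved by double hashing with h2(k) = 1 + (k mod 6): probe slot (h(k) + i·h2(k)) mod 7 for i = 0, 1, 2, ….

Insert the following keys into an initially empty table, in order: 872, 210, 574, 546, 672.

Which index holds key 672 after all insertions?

6

Insert 872: h=3, slot 3 empty => index 3.
Insert 210: h=4, slot 4 empty => index 4.
Insert 574: h=4, h2=5, slot 4 occupied => index 2.
Insert 546: h=4, h2=1, slot 4 occupied => index 5.
Insert 672: h=4, h2=1, slots 4,5 occupied => index 6.
Table: [∅, ∅, 574, 872, 210, 546, 672]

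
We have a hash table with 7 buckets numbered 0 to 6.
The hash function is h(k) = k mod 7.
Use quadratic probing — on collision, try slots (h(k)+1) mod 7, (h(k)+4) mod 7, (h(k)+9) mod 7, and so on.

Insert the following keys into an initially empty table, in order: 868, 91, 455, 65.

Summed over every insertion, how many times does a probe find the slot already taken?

868 hashes to 0; slot 0 is free => place at 0.
91 hashes to 0; 0 taken => place at 1.
455 hashes to 0; 0,1 taken => place at 4.
65 hashes to 2; slot 2 is free => place at 2.
Table: [868, 91, 65, ., 455, ., .]

3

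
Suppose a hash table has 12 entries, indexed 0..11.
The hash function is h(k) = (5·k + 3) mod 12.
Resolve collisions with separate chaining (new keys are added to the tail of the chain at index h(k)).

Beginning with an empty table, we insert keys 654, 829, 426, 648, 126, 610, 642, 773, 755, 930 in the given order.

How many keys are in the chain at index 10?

1

Insert 654: h=9, bucket 9 empty -> new chain.
Insert 829: h=8, bucket 8 empty -> new chain.
Insert 426: h=9, bucket 9 nonempty -> append to chain.
Insert 648: h=3, bucket 3 empty -> new chain.
Insert 126: h=9, bucket 9 nonempty -> append to chain.
Insert 610: h=5, bucket 5 empty -> new chain.
Insert 642: h=9, bucket 9 nonempty -> append to chain.
Insert 773: h=4, bucket 4 empty -> new chain.
Insert 755: h=10, bucket 10 empty -> new chain.
Insert 930: h=9, bucket 9 nonempty -> append to chain.
Final buckets:
0: .
1: .
2: .
3: 648
4: 773
5: 610
6: .
7: .
8: 829
9: 654 -> 426 -> 126 -> 642 -> 930
10: 755
11: .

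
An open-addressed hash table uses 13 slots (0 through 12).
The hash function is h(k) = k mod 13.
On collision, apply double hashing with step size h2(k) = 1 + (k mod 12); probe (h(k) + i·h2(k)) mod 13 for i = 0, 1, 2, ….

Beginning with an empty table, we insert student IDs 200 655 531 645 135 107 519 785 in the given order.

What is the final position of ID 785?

Insert 200: h=5, slot 5 empty → index 5.
Insert 655: h=5, h2=8, slot 5 occupied → index 0.
Insert 531: h=11, slot 11 empty → index 11.
Insert 645: h=8, slot 8 empty → index 8.
Insert 135: h=5, h2=4, slot 5 occupied → index 9.
Insert 107: h=3, slot 3 empty → index 3.
Insert 519: h=12, slot 12 empty → index 12.
Insert 785: h=5, h2=6, slots 5,11 occupied → index 4.
Table: [655, ∅, ∅, 107, 785, 200, ∅, ∅, 645, 135, ∅, 531, 519]

4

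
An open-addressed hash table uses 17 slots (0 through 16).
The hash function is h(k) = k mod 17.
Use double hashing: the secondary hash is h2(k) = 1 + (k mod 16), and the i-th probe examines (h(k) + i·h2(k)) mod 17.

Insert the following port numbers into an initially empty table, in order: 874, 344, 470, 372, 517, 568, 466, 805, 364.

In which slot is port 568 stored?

16

874: h=7 → slot 7
344: h=4 → slot 4
470: h=11 → slot 11
372: h=15 → slot 15
517: h=7, h2=6, probe 7,13 → slot 13
568: h=7, h2=9, probe 7,16 → slot 16
466: h=7, h2=3, probe 7,10 → slot 10
805: h=6 → slot 6
364: h=7, h2=13, probe 7,3 → slot 3
Table: [∅, ∅, ∅, 364, 344, ∅, 805, 874, ∅, ∅, 466, 470, ∅, 517, ∅, 372, 568]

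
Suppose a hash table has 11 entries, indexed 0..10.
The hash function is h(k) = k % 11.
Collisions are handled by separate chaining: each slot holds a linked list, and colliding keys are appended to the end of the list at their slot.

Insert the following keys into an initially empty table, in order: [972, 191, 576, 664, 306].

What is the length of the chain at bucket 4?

972 → bucket 4
191 → bucket 4 (collision)
576 → bucket 4 (collision)
664 → bucket 4 (collision)
306 → bucket 9
Final buckets:
0: ∅
1: ∅
2: ∅
3: ∅
4: 972 -> 191 -> 576 -> 664
5: ∅
6: ∅
7: ∅
8: ∅
9: 306
10: ∅

4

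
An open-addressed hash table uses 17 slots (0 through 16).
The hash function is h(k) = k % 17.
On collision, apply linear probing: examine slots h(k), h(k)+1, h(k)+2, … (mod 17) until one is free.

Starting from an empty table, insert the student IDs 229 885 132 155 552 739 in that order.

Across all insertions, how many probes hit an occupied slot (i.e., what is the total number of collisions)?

3

229: h=8 => slot 8
885: h=1 => slot 1
132: h=13 => slot 13
155: h=2 => slot 2
552: h=8, probe 8,9 => slot 9
739: h=8, probe 8,9,10 => slot 10
Table: [∅, 885, 155, ∅, ∅, ∅, ∅, ∅, 229, 552, 739, ∅, ∅, 132, ∅, ∅, ∅]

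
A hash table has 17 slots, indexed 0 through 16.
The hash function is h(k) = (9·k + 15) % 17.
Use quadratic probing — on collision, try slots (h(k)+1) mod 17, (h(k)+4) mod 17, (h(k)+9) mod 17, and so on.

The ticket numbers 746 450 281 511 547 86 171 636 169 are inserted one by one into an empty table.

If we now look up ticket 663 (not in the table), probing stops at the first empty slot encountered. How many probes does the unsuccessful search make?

Insert 746: h=14, slot 14 empty => index 14.
Insert 450: h=2, slot 2 empty => index 2.
Insert 281: h=11, slot 11 empty => index 11.
Insert 511: h=7, slot 7 empty => index 7.
Insert 547: h=8, slot 8 empty => index 8.
Insert 86: h=7, slots 7,8,11 occupied => index 16.
Insert 171: h=7, slots 7,8,11,16 occupied => index 6.
Insert 636: h=10, slot 10 empty => index 10.
Insert 169: h=6, slots 6,7,10 occupied => index 15.
Table: [-, -, 450, -, -, -, 171, 511, 547, -, 636, 281, -, -, 746, 169, 86]
Lookup 663: h=15, probe 15,16,2,7,14,6,0 → slot 0 empty, not found.

7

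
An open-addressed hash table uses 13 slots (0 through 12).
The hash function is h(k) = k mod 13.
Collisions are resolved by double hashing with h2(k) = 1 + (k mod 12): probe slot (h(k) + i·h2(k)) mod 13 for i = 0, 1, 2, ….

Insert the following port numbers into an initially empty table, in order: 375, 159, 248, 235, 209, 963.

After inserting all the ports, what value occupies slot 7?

209

375: h=11 => slot 11
159: h=3 => slot 3
248: h=1 => slot 1
235: h=1, h2=8, probe 1,9 => slot 9
209: h=1, h2=6, probe 1,7 => slot 7
963: h=1, h2=4, probe 1,5 => slot 5
Table: [., 248, ., 159, ., 963, ., 209, ., 235, ., 375, .]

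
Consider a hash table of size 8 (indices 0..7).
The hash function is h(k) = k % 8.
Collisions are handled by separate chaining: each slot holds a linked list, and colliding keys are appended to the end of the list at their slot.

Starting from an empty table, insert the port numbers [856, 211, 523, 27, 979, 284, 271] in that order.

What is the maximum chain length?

4

856 -> bucket 0
211 -> bucket 3
523 -> bucket 3 (collision)
27 -> bucket 3 (collision)
979 -> bucket 3 (collision)
284 -> bucket 4
271 -> bucket 7
Final buckets:
0: 856
1: —
2: —
3: 211 -> 523 -> 27 -> 979
4: 284
5: —
6: —
7: 271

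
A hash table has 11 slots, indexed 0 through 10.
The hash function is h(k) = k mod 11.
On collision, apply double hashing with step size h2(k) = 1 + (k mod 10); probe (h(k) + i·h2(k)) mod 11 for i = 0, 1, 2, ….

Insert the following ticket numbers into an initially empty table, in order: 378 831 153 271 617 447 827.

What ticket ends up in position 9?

447

378 hashes to 4; slot 4 is free → place at 4.
831 hashes to 6; slot 6 is free → place at 6.
153 hashes to 10; slot 10 is free → place at 10.
271 hashes to 7; slot 7 is free → place at 7.
617 hashes to 1; slot 1 is free → place at 1.
447 hashes to 7, h2=8; 7,4,1 taken → place at 9.
827 hashes to 2; slot 2 is free → place at 2.
Table: [., 617, 827, ., 378, ., 831, 271, ., 447, 153]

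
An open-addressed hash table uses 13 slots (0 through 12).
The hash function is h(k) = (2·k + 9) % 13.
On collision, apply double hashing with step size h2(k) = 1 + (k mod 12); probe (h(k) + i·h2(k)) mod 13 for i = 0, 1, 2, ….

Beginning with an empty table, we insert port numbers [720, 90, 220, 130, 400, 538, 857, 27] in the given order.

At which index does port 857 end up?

720: h=6 => slot 6
90: h=7 => slot 7
220: h=7, h2=5, probe 7,12 => slot 12
130: h=9 => slot 9
400: h=3 => slot 3
538: h=6, h2=11, probe 6,4 => slot 4
857: h=7, h2=6, probe 7,0 => slot 0
27: h=11 => slot 11
Table: [857, -, -, 400, 538, -, 720, 90, -, 130, -, 27, 220]

0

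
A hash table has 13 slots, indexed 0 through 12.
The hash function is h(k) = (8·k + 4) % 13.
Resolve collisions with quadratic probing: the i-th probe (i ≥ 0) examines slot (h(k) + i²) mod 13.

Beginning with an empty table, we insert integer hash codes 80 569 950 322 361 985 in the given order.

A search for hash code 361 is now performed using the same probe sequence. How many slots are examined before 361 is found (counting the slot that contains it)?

4

Insert 80: h=7, slot 7 empty -> index 7.
Insert 569: h=6, slot 6 empty -> index 6.
Insert 950: h=12, slot 12 empty -> index 12.
Insert 322: h=6, slots 6,7 occupied -> index 10.
Insert 361: h=6, slots 6,7,10 occupied -> index 2.
Insert 985: h=6, slots 6,7,10,2 occupied -> index 9.
Table: [., ., 361, ., ., ., 569, 80, ., 985, 322, ., 950]
Lookup 361: h=6, probe 6,7,10,2 → found at 2.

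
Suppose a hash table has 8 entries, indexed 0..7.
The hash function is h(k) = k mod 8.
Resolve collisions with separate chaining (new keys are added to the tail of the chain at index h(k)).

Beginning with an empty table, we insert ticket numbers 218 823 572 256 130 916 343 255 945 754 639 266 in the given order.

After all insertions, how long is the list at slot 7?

4

218 -> bucket 2
823 -> bucket 7
572 -> bucket 4
256 -> bucket 0
130 -> bucket 2 (collision)
916 -> bucket 4 (collision)
343 -> bucket 7 (collision)
255 -> bucket 7 (collision)
945 -> bucket 1
754 -> bucket 2 (collision)
639 -> bucket 7 (collision)
266 -> bucket 2 (collision)
Final buckets:
0: 256
1: 945
2: 218 -> 130 -> 754 -> 266
3: —
4: 572 -> 916
5: —
6: —
7: 823 -> 343 -> 255 -> 639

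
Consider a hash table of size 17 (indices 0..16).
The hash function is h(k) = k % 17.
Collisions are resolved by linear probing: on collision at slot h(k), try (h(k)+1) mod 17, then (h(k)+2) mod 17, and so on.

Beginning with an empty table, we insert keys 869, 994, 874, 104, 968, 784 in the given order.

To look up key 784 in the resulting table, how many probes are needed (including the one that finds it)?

869: h=2 -> slot 2
994: h=8 -> slot 8
874: h=7 -> slot 7
104: h=2, probe 2,3 -> slot 3
968: h=16 -> slot 16
784: h=2, probe 2,3,4 -> slot 4
Table: [-, -, 869, 104, 784, -, -, 874, 994, -, -, -, -, -, -, -, 968]
Lookup 784: h=2, probe 2,3,4 → found at 4.

3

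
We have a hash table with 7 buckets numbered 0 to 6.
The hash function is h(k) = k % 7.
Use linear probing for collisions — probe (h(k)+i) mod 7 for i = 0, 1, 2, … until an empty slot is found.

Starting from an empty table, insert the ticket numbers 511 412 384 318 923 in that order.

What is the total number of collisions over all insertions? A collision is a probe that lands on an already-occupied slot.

Insert 511: h=0, slot 0 empty -> index 0.
Insert 412: h=6, slot 6 empty -> index 6.
Insert 384: h=6, slots 6,0 occupied -> index 1.
Insert 318: h=3, slot 3 empty -> index 3.
Insert 923: h=6, slots 6,0,1 occupied -> index 2.
Table: [511, 384, 923, 318, _, _, 412]

5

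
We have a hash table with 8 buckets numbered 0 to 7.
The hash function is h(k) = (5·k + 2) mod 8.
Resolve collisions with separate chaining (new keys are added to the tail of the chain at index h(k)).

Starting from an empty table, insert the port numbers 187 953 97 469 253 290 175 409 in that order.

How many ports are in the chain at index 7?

Insert 187: h=1, bucket 1 empty → new chain.
Insert 953: h=7, bucket 7 empty → new chain.
Insert 97: h=7, bucket 7 nonempty → append to chain.
Insert 469: h=3, bucket 3 empty → new chain.
Insert 253: h=3, bucket 3 nonempty → append to chain.
Insert 290: h=4, bucket 4 empty → new chain.
Insert 175: h=5, bucket 5 empty → new chain.
Insert 409: h=7, bucket 7 nonempty → append to chain.
Final buckets:
0: _
1: 187
2: _
3: 469 -> 253
4: 290
5: 175
6: _
7: 953 -> 97 -> 409

3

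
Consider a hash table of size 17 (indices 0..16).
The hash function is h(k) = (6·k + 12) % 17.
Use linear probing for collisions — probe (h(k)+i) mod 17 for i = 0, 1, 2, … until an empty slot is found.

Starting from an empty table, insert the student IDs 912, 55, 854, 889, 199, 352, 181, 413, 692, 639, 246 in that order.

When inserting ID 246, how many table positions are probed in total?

4

912 hashes to 10; slot 10 is free -> place at 10.
55 hashes to 2; slot 2 is free -> place at 2.
854 hashes to 2; 2 taken -> place at 3.
889 hashes to 8; slot 8 is free -> place at 8.
199 hashes to 16; slot 16 is free -> place at 16.
352 hashes to 16; 16 taken -> place at 0.
181 hashes to 10; 10 taken -> place at 11.
413 hashes to 8; 8 taken -> place at 9.
692 hashes to 16; 16,0 taken -> place at 1.
639 hashes to 4; slot 4 is free -> place at 4.
246 hashes to 9; 9,10,11 taken -> place at 12.
Table: [352, 692, 55, 854, 639, _, _, _, 889, 413, 912, 181, 246, _, _, _, 199]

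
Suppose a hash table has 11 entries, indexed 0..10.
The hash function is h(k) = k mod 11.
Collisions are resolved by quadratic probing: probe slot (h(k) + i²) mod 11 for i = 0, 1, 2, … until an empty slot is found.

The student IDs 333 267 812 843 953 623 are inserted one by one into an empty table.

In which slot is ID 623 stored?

0

Insert 333: h=3, slot 3 empty => index 3.
Insert 267: h=3, slot 3 occupied => index 4.
Insert 812: h=9, slot 9 empty => index 9.
Insert 843: h=7, slot 7 empty => index 7.
Insert 953: h=7, slot 7 occupied => index 8.
Insert 623: h=7, slots 7,8 occupied => index 0.
Table: [623, ∅, ∅, 333, 267, ∅, ∅, 843, 953, 812, ∅]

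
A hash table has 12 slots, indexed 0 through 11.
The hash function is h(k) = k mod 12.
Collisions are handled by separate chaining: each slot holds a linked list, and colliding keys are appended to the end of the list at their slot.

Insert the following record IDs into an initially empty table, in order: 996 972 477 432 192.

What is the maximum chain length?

996 -> bucket 0
972 -> bucket 0 (collision)
477 -> bucket 9
432 -> bucket 0 (collision)
192 -> bucket 0 (collision)
Final buckets:
0: 996 -> 972 -> 432 -> 192
1: —
2: —
3: —
4: —
5: —
6: —
7: —
8: —
9: 477
10: —
11: —

4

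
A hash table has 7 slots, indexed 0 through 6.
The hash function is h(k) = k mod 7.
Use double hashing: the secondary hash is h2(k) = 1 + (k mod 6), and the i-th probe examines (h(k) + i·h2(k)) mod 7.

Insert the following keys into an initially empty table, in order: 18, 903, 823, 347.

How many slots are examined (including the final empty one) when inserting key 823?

2

18: h=4 -> slot 4
903: h=0 -> slot 0
823: h=4, h2=2, probe 4,6 -> slot 6
347: h=4, h2=6, probe 4,3 -> slot 3
Table: [903, —, —, 347, 18, —, 823]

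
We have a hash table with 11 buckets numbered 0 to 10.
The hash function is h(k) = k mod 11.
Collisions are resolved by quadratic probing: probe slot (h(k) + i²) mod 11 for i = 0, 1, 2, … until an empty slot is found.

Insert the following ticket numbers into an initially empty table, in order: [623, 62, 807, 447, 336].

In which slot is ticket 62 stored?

Insert 623: h=7, slot 7 empty → index 7.
Insert 62: h=7, slot 7 occupied → index 8.
Insert 807: h=4, slot 4 empty → index 4.
Insert 447: h=7, slots 7,8 occupied → index 0.
Insert 336: h=6, slot 6 empty → index 6.
Table: [447, ., ., ., 807, ., 336, 623, 62, ., .]

8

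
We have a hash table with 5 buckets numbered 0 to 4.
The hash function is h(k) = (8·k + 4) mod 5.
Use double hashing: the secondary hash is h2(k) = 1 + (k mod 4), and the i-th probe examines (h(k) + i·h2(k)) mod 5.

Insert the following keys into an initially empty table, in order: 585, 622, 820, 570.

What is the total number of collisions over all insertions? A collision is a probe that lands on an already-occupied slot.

585 hashes to 4; slot 4 is free -> place at 4.
622 hashes to 0; slot 0 is free -> place at 0.
820 hashes to 4, h2=1; 4,0 taken -> place at 1.
570 hashes to 4, h2=3; 4 taken -> place at 2.
Table: [622, 820, 570, ., 585]

3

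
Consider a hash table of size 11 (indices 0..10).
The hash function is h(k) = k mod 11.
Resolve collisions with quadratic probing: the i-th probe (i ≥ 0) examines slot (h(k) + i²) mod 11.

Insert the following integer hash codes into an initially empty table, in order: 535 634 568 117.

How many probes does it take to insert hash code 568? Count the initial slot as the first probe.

535 hashes to 7; slot 7 is free → place at 7.
634 hashes to 7; 7 taken → place at 8.
568 hashes to 7; 7,8 taken → place at 0.
117 hashes to 7; 7,8,0 taken → place at 5.
Table: [568, ∅, ∅, ∅, ∅, 117, ∅, 535, 634, ∅, ∅]

3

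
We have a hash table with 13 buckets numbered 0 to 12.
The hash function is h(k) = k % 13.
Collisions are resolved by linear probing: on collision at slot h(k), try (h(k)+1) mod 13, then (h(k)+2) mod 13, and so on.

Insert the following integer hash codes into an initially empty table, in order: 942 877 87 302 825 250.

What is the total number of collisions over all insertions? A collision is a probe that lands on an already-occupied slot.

942: h=6 => slot 6
877: h=6, probe 6,7 => slot 7
87: h=9 => slot 9
302: h=3 => slot 3
825: h=6, probe 6,7,8 => slot 8
250: h=3, probe 3,4 => slot 4
Table: [—, —, —, 302, 250, —, 942, 877, 825, 87, —, —, —]

4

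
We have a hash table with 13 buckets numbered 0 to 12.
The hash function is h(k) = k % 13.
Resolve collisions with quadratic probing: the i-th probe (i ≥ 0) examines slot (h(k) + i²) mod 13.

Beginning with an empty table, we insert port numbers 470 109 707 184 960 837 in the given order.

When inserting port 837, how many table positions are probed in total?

3

Insert 470: h=2, slot 2 empty -> index 2.
Insert 109: h=5, slot 5 empty -> index 5.
Insert 707: h=5, slot 5 occupied -> index 6.
Insert 184: h=2, slot 2 occupied -> index 3.
Insert 960: h=11, slot 11 empty -> index 11.
Insert 837: h=5, slots 5,6 occupied -> index 9.
Table: [—, —, 470, 184, —, 109, 707, —, —, 837, —, 960, —]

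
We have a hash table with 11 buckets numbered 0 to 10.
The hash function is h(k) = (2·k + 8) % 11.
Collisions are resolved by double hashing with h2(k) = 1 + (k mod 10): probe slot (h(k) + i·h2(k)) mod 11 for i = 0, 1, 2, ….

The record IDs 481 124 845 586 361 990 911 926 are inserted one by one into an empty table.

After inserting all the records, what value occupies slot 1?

911

Insert 481: h=2, slot 2 empty -> index 2.
Insert 124: h=3, slot 3 empty -> index 3.
Insert 845: h=4, slot 4 empty -> index 4.
Insert 586: h=3, h2=7, slot 3 occupied -> index 10.
Insert 361: h=4, h2=2, slot 4 occupied -> index 6.
Insert 990: h=8, slot 8 empty -> index 8.
Insert 911: h=4, h2=2, slots 4,6,8,10 occupied -> index 1.
Insert 926: h=1, h2=7, slots 1,8,4 occupied -> index 0.
Table: [926, 911, 481, 124, 845, ., 361, ., 990, ., 586]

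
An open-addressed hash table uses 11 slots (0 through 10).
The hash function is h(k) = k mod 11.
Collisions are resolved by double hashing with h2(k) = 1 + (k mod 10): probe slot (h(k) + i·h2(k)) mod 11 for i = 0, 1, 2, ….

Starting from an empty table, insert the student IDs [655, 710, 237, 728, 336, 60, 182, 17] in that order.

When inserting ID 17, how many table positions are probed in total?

Insert 655: h=6, slot 6 empty → index 6.
Insert 710: h=6, h2=1, slot 6 occupied → index 7.
Insert 237: h=6, h2=8, slot 6 occupied → index 3.
Insert 728: h=2, slot 2 empty → index 2.
Insert 336: h=6, h2=7, slots 6,2 occupied → index 9.
Insert 60: h=5, slot 5 empty → index 5.
Insert 182: h=6, h2=3, slots 6,9 occupied → index 1.
Insert 17: h=6, h2=8, slots 6,3 occupied → index 0.
Table: [17, 182, 728, 237, ., 60, 655, 710, ., 336, .]

3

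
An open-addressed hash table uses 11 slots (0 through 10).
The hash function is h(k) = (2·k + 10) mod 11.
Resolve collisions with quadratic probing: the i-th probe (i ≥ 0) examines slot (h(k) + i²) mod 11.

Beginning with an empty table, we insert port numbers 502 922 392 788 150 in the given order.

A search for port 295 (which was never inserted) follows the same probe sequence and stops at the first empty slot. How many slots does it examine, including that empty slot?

3

502 hashes to 2; slot 2 is free => place at 2.
922 hashes to 6; slot 6 is free => place at 6.
392 hashes to 2; 2 taken => place at 3.
788 hashes to 2; 2,3,6 taken => place at 0.
150 hashes to 2; 2,3,6,0 taken => place at 7.
Table: [788, ∅, 502, 392, ∅, ∅, 922, 150, ∅, ∅, ∅]
Lookup 295: h=6, probe 6,7,10 → slot 10 empty, not found.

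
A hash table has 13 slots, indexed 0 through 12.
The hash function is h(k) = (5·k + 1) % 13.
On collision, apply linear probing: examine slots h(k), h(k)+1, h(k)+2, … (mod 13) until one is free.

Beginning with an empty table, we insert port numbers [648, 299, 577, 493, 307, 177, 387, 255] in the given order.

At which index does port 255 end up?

648: h=4 => slot 4
299: h=1 => slot 1
577: h=0 => slot 0
493: h=9 => slot 9
307: h=2 => slot 2
177: h=2, probe 2,3 => slot 3
387: h=12 => slot 12
255: h=2, probe 2,3,4,5 => slot 5
Table: [577, 299, 307, 177, 648, 255, —, —, —, 493, —, —, 387]

5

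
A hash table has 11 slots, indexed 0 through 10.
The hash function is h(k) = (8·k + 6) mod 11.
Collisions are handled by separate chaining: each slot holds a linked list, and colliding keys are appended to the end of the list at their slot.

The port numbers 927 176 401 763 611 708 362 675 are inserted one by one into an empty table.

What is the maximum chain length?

927 -> bucket 8
176 -> bucket 6
401 -> bucket 2
763 -> bucket 5
611 -> bucket 10
708 -> bucket 5 (collision)
362 -> bucket 9
675 -> bucket 5 (collision)
Final buckets:
0: _
1: _
2: 401
3: _
4: _
5: 763 -> 708 -> 675
6: 176
7: _
8: 927
9: 362
10: 611

3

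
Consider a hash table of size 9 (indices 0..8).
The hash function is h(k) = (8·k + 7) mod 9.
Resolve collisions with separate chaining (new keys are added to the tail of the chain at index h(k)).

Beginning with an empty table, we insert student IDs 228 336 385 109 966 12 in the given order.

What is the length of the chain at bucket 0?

Insert 228: h=4, bucket 4 empty → new chain.
Insert 336: h=4, bucket 4 nonempty → append to chain.
Insert 385: h=0, bucket 0 empty → new chain.
Insert 109: h=6, bucket 6 empty → new chain.
Insert 966: h=4, bucket 4 nonempty → append to chain.
Insert 12: h=4, bucket 4 nonempty → append to chain.
Final buckets:
0: 385
1: —
2: —
3: —
4: 228 -> 336 -> 966 -> 12
5: —
6: 109
7: —
8: —

1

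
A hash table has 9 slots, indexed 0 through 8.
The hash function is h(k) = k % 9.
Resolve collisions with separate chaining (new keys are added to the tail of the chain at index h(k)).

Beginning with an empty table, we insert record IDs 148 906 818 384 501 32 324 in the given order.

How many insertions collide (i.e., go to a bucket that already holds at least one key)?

2

Insert 148: h=4, bucket 4 empty -> new chain.
Insert 906: h=6, bucket 6 empty -> new chain.
Insert 818: h=8, bucket 8 empty -> new chain.
Insert 384: h=6, bucket 6 nonempty -> append to chain.
Insert 501: h=6, bucket 6 nonempty -> append to chain.
Insert 32: h=5, bucket 5 empty -> new chain.
Insert 324: h=0, bucket 0 empty -> new chain.
Final buckets:
0: 324
1: .
2: .
3: .
4: 148
5: 32
6: 906 -> 384 -> 501
7: .
8: 818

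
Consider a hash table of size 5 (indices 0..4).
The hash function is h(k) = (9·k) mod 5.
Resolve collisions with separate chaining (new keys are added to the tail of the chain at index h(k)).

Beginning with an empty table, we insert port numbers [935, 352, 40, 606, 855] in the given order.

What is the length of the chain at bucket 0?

3

935 -> bucket 0
352 -> bucket 3
40 -> bucket 0 (collision)
606 -> bucket 4
855 -> bucket 0 (collision)
Final buckets:
0: 935 -> 40 -> 855
1: —
2: —
3: 352
4: 606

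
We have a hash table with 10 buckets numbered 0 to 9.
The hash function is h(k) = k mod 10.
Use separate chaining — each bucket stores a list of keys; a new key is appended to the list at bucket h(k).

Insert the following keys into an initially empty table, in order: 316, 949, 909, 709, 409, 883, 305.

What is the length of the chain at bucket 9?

4

316 -> bucket 6
949 -> bucket 9
909 -> bucket 9 (collision)
709 -> bucket 9 (collision)
409 -> bucket 9 (collision)
883 -> bucket 3
305 -> bucket 5
Final buckets:
0: ∅
1: ∅
2: ∅
3: 883
4: ∅
5: 305
6: 316
7: ∅
8: ∅
9: 949 -> 909 -> 709 -> 409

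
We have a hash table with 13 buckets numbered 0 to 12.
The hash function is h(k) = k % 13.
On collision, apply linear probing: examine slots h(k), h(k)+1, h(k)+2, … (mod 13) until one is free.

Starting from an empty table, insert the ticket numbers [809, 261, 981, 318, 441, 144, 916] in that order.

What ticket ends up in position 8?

916

Insert 809: h=3, slot 3 empty -> index 3.
Insert 261: h=1, slot 1 empty -> index 1.
Insert 981: h=6, slot 6 empty -> index 6.
Insert 318: h=6, slot 6 occupied -> index 7.
Insert 441: h=12, slot 12 empty -> index 12.
Insert 144: h=1, slot 1 occupied -> index 2.
Insert 916: h=6, slots 6,7 occupied -> index 8.
Table: [—, 261, 144, 809, —, —, 981, 318, 916, —, —, —, 441]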